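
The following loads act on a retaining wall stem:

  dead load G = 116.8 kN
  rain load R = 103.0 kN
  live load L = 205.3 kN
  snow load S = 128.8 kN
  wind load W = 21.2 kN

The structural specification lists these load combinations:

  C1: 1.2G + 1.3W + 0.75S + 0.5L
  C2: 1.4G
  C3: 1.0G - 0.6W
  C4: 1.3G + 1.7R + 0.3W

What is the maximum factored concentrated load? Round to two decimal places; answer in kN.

366.97 kN

C1: 1.2(116.8) + 1.3(21.2) + 0.75(128.8) + 0.5(205.3) = 140.16 + 27.56 + 96.60 + 102.65 = 366.97
C2: 1.4(116.8) = 163.52
C3: 1.0(116.8) - 0.6(21.2) = 116.80 - 12.72 = 104.08
C4: 1.3(116.8) + 1.7(103.0) + 0.3(21.2) = 151.84 + 175.10 + 6.36 = 333.30
Maximum is from combination 1.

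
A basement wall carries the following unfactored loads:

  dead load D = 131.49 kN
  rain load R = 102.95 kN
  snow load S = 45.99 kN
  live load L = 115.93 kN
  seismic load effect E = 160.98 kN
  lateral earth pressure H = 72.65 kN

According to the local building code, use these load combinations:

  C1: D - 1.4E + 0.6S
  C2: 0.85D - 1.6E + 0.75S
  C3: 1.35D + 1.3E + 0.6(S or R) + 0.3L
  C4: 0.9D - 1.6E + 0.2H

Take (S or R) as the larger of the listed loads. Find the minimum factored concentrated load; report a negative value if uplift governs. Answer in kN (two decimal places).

-124.70 kN

(S or R) → R = 102.95 kN.
C1: 1.0(131.49) - 1.4(160.98) + 0.6(45.99) = -66.29
C2: 0.85(131.49) - 1.6(160.98) + 0.75(45.99) = -111.31
C3: 1.35(131.49) + 1.3(160.98) + 0.6(102.95) + 0.3(115.93) = 483.33
C4: 0.9(131.49) - 1.6(160.98) + 0.2(72.65) = -124.70
Combination 4 gives the minimum: -124.70 kN.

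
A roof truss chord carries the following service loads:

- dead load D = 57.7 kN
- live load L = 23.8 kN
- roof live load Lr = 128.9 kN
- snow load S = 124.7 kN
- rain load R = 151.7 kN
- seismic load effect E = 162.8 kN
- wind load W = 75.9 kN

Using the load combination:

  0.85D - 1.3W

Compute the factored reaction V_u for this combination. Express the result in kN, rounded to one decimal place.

0.85(57.7) - 1.3(75.9) = -49.6
V_u = -49.6 kN.

-49.6 kN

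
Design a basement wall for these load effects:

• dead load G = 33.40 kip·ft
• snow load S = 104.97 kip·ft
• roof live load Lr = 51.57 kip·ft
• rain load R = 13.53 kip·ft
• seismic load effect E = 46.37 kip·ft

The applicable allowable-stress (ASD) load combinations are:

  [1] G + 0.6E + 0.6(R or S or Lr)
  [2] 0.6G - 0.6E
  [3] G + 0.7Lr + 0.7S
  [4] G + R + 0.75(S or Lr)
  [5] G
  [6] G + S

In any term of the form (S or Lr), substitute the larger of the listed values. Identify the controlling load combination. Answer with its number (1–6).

Combination 3

(R or S or Lr) → S = 104.97 kip·ft; (S or Lr) → S = 104.97 kip·ft.
[1] 1.0(33.40) + 0.6(46.37) + 0.6(104.97) = 33.40 + 27.82 + 62.98 = 124.20
[2] 0.6(33.40) - 0.6(46.37) = 20.04 - 27.82 = -7.78
[3] 1.0(33.40) + 0.7(51.57) + 0.7(104.97) = 33.40 + 36.10 + 73.48 = 142.98
[4] 1.0(33.40) + 1.0(13.53) + 0.75(104.97) = 33.40 + 13.53 + 78.73 = 125.66
[5] 1.0(33.40) = 33.40
[6] 1.0(33.40) + 1.0(104.97) = 33.40 + 104.97 = 138.37
The largest value is 142.98 kip·ft from combination 3.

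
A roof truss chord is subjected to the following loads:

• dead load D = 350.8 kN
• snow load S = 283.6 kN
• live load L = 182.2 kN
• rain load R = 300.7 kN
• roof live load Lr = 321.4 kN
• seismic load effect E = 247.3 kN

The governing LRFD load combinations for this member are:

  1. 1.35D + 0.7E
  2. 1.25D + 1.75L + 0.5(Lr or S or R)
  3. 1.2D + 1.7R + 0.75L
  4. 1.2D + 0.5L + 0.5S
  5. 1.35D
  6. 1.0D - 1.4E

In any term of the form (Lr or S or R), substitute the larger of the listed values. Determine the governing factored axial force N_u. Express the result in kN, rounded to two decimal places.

(Lr or S or R) → Lr = 321.4 kN.
1. 1.35(350.8) + 0.7(247.3) = 473.58 + 173.11 = 646.69
2. 1.25(350.8) + 1.75(182.2) + 0.5(321.4) = 438.50 + 318.85 + 160.70 = 918.05
3. 1.2(350.8) + 1.7(300.7) + 0.75(182.2) = 420.96 + 511.19 + 136.65 = 1068.80
4. 1.2(350.8) + 0.5(182.2) + 0.5(283.6) = 420.96 + 91.10 + 141.80 = 653.86
5. 1.35(350.8) = 473.58
6. 1.0(350.8) - 1.4(247.3) = 350.80 - 346.22 = 4.58
The controlling combination is 3, giving 1068.80 kN.

1068.80 kN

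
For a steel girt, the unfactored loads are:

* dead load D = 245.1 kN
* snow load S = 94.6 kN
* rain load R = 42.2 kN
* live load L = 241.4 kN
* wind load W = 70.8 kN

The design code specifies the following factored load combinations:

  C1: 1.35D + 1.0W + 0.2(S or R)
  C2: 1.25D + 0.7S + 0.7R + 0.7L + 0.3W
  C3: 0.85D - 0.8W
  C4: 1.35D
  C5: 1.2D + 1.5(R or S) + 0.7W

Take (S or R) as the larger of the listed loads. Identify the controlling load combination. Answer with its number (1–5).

Combination 2

(S or R) → S = 94.6 kN; (R or S) → S = 94.6 kN.
C1: 1.35(245.1) + 1.0(70.8) + 0.2(94.6) = 330.89 + 70.80 + 18.92 = 420.61
C2: 1.25(245.1) + 0.7(94.6) + 0.7(42.2) + 0.7(241.4) + 0.3(70.8) = 306.38 + 66.22 + 29.54 + 168.98 + 21.24 = 592.36
C3: 0.85(245.1) - 0.8(70.8) = 208.34 - 56.64 = 151.70
C4: 1.35(245.1) = 330.89
C5: 1.2(245.1) + 1.5(94.6) + 0.7(70.8) = 294.12 + 141.90 + 49.56 = 485.58
The largest value is 592.36 kN from combination 2.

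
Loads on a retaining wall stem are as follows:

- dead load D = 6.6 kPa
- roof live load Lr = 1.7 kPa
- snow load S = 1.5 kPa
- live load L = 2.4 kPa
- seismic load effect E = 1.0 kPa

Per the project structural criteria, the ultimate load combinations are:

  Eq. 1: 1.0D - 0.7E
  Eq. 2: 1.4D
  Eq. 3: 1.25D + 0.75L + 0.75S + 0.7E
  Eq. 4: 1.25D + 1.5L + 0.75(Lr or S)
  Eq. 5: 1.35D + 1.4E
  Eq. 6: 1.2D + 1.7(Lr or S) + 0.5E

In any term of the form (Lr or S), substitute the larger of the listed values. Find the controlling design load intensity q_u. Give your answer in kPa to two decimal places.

13.13 kPa

(Lr or S) → Lr = 1.7 kPa.
Eq. 1: 1.0(6.6) - 0.7(1.0) = 6.60 - 0.70 = 5.90
Eq. 2: 1.4(6.6) = 9.24
Eq. 3: 1.25(6.6) + 0.75(2.4) + 0.75(1.5) + 0.7(1.0) = 8.25 + 1.80 + 1.13 + 0.70 = 11.88
Eq. 4: 1.25(6.6) + 1.5(2.4) + 0.75(1.7) = 8.25 + 3.60 + 1.28 = 13.13
Eq. 5: 1.35(6.6) + 1.4(1.0) = 8.91 + 1.40 = 10.31
Eq. 6: 1.2(6.6) + 1.7(1.7) + 0.5(1.0) = 7.92 + 2.89 + 0.50 = 11.31
Maximum is from combination 4.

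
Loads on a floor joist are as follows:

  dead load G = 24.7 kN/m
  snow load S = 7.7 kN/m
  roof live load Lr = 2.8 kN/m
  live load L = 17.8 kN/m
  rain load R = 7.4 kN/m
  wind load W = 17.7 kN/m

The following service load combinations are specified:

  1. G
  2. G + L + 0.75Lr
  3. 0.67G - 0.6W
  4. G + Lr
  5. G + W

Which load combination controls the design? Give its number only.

Combination 2

1. 1.0(24.7) = 24.70
2. 1.0(24.7) + 1.0(17.8) + 0.75(2.8) = 24.70 + 17.80 + 2.10 = 44.60
3. 0.67(24.7) - 0.6(17.7) = 16.55 - 10.62 = 5.93
4. 1.0(24.7) + 1.0(2.8) = 24.70 + 2.80 = 27.50
5. 1.0(24.7) + 1.0(17.7) = 24.70 + 17.70 = 42.40
The largest value is 44.60 kN/m from combination 2.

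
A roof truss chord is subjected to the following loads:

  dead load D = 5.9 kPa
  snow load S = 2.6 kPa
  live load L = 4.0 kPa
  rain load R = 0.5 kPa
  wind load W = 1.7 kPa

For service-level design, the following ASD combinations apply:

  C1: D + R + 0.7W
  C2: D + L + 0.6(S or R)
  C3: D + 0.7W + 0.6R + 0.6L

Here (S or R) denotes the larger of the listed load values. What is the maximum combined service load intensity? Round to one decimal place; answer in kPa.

11.5 kPa

(S or R) → S = 2.6 kPa.
C1: 1.0(5.9) + 1.0(0.5) + 0.7(1.7) = 5.9 + 0.5 + 1.2 = 7.6
C2: 1.0(5.9) + 1.0(4.0) + 0.6(2.6) = 5.9 + 4.0 + 1.6 = 11.5
C3: 1.0(5.9) + 0.7(1.7) + 0.6(0.5) + 0.6(4.0) = 5.9 + 1.2 + 0.3 + 2.4 = 9.8
The controlling combination is 2, giving 11.5 kPa.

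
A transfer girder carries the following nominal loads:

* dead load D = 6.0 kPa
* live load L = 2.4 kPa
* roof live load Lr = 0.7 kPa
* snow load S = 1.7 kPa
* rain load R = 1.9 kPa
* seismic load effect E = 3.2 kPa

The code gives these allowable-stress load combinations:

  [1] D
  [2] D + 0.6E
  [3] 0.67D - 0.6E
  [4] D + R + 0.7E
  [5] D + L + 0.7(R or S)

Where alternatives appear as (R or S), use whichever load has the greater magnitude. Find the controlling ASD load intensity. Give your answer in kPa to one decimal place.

10.1 kPa

(R or S) → R = 1.9 kPa.
[1] 1.0(6.0) = 6.0
[2] 1.0(6.0) + 0.6(3.2) = 6.0 + 1.9 = 7.9
[3] 0.67(6.0) - 0.6(3.2) = 4.0 - 1.9 = 2.1
[4] 1.0(6.0) + 1.0(1.9) + 0.7(3.2) = 6.0 + 1.9 + 2.2 = 10.1
[5] 1.0(6.0) + 1.0(2.4) + 0.7(1.9) = 6.0 + 2.4 + 1.3 = 9.7
Combination 4 governs: q = 10.1 kPa.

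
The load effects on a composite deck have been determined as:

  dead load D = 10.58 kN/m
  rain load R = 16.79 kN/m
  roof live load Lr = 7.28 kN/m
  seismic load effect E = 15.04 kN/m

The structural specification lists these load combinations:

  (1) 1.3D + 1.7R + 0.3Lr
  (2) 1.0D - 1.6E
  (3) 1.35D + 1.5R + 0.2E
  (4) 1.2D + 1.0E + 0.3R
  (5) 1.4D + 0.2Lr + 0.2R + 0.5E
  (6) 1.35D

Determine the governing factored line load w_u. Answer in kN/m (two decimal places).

(1) 1.3(10.58) + 1.7(16.79) + 0.3(7.28) = 44.48
(2) 1.0(10.58) - 1.6(15.04) = 10.58 - 24.06 = -13.48
(3) 1.35(10.58) + 1.5(16.79) + 0.2(15.04) = 14.28 + 25.19 + 3.01 = 42.48
(4) 1.2(10.58) + 1.0(15.04) + 0.3(16.79) = 32.77
(5) 1.4(10.58) + 0.2(7.28) + 0.2(16.79) + 0.5(15.04) = 14.81 + 1.46 + 3.36 + 7.52 = 27.15
(6) 1.35(10.58) = 14.28
The controlling combination is 1, giving 44.48 kN/m.

44.48 kN/m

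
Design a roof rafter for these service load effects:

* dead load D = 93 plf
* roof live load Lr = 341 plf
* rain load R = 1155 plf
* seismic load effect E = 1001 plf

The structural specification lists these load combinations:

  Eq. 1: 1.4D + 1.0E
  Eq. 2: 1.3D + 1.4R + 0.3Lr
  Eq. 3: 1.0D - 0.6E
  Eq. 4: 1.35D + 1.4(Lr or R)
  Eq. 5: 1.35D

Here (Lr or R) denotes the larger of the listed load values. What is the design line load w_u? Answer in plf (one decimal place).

(Lr or R) → R = 1155 plf.
Eq. 1: 1.4(93) + 1.0(1001) = 130.2 + 1001.0 = 1131.2
Eq. 2: 1.3(93) + 1.4(1155) + 0.3(341) = 120.9 + 1617.0 + 102.3 = 1840.2
Eq. 3: 1.0(93) - 0.6(1001) = 93.0 - 600.6 = -507.6
Eq. 4: 1.35(93) + 1.4(1155) = 125.6 + 1617.0 = 1742.6
Eq. 5: 1.35(93) = 125.6
Combination 2 governs: w_u = 1840.2 plf.

1840.2 plf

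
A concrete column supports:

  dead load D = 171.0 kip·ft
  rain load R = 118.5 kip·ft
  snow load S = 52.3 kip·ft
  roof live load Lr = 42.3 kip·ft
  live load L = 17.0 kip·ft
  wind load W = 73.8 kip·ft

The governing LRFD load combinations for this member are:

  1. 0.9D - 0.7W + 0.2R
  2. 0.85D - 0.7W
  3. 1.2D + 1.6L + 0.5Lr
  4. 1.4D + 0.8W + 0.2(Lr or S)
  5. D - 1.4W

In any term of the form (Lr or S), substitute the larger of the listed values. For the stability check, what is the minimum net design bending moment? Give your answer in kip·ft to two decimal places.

(Lr or S) → S = 52.3 kip·ft.
1. 0.9(171.0) - 0.7(73.8) + 0.2(118.5) = 153.90 - 51.66 + 23.70 = 125.94
2. 0.85(171.0) - 0.7(73.8) = 145.35 - 51.66 = 93.69
3. 1.2(171.0) + 1.6(17.0) + 0.5(42.3) = 205.20 + 27.20 + 21.15 = 253.55
4. 1.4(171.0) + 0.8(73.8) + 0.2(52.3) = 239.40 + 59.04 + 10.46 = 308.90
5. 1.0(171.0) - 1.4(73.8) = 171.00 - 103.32 = 67.68
Combination 5 gives the minimum: 67.68 kip·ft.

67.68 kip·ft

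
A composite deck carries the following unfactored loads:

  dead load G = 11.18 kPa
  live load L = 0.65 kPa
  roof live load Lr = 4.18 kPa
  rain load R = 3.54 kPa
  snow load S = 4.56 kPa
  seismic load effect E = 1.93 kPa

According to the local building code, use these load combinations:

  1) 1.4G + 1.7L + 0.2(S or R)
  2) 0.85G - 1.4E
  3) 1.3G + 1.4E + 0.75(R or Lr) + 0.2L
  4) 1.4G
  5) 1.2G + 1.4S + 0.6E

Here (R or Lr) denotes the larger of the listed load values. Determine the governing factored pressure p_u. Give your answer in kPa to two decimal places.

20.96 kPa

(S or R) → S = 4.56 kPa; (R or Lr) → Lr = 4.18 kPa.
1) 1.4(11.18) + 1.7(0.65) + 0.2(4.56) = 17.67
2) 0.85(11.18) - 1.4(1.93) = 6.80
3) 1.3(11.18) + 1.4(1.93) + 0.75(4.18) + 0.2(0.65) = 20.50
4) 1.4(11.18) = 15.65
5) 1.2(11.18) + 1.4(4.56) + 0.6(1.93) = 20.96
Combination 5 governs: p_u = 20.96 kPa.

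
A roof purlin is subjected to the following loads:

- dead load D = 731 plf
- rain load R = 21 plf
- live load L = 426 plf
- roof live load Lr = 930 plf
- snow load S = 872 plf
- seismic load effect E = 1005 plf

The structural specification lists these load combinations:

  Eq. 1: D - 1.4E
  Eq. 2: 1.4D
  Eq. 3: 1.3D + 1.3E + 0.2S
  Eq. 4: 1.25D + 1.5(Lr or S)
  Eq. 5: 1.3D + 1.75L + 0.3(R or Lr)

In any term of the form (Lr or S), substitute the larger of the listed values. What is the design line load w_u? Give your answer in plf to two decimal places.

2431.20 plf

(Lr or S) → Lr = 930 plf; (R or Lr) → Lr = 930 plf.
Eq. 1: 1.0(731) - 1.4(1005) = 731.00 - 1407.00 = -676.00
Eq. 2: 1.4(731) = 1023.40
Eq. 3: 1.3(731) + 1.3(1005) + 0.2(872) = 950.30 + 1306.50 + 174.40 = 2431.20
Eq. 4: 1.25(731) + 1.5(930) = 913.75 + 1395.00 = 2308.75
Eq. 5: 1.3(731) + 1.75(426) + 0.3(930) = 950.30 + 745.50 + 279.00 = 1974.80
The controlling combination is 3, giving 2431.20 plf.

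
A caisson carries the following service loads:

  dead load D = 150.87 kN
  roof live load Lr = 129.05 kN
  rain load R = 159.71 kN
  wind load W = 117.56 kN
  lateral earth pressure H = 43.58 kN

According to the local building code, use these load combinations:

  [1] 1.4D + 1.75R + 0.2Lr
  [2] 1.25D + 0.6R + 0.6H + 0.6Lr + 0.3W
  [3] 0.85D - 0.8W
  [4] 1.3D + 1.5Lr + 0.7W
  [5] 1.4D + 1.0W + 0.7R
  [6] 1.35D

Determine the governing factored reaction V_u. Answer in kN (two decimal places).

[1] 1.4(150.87) + 1.75(159.71) + 0.2(129.05) = 211.22 + 279.49 + 25.81 = 516.52
[2] 1.25(150.87) + 0.6(159.71) + 0.6(43.58) + 0.6(129.05) + 0.3(117.56) = 423.26
[3] 0.85(150.87) - 0.8(117.56) = 128.24 - 94.05 = 34.19
[4] 1.3(150.87) + 1.5(129.05) + 0.7(117.56) = 196.13 + 193.58 + 82.29 = 472.00
[5] 1.4(150.87) + 1.0(117.56) + 0.7(159.71) = 211.22 + 117.56 + 111.80 = 440.58
[6] 1.35(150.87) = 203.67
Combination 1 governs: V_u = 516.52 kN.

516.52 kN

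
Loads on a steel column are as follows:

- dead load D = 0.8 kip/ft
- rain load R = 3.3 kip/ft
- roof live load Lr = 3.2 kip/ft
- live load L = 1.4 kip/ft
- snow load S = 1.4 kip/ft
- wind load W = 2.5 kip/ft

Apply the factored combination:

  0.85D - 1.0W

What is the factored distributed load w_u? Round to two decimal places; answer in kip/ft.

0.85(0.8) - 1.0(2.5) = 0.68 - 2.50 = -1.82
w_u = -1.82 kip/ft.

-1.82 kip/ft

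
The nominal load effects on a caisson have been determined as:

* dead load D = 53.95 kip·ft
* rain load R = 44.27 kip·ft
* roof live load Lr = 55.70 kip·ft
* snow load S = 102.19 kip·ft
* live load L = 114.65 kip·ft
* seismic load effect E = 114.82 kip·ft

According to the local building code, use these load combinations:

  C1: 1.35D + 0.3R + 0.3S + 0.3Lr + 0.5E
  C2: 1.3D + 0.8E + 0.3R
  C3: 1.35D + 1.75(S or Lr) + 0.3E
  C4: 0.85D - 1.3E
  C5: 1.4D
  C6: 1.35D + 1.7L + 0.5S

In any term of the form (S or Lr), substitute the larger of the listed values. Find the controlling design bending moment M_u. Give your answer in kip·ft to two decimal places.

(S or Lr) → S = 102.19 kip·ft.
C1: 1.35(53.95) + 0.3(44.27) + 0.3(102.19) + 0.3(55.70) + 0.5(114.82) = 190.89
C2: 1.3(53.95) + 0.8(114.82) + 0.3(44.27) = 175.27
C3: 1.35(53.95) + 1.75(102.19) + 0.3(114.82) = 286.11
C4: 0.85(53.95) - 1.3(114.82) = -103.41
C5: 1.4(53.95) = 75.53
C6: 1.35(53.95) + 1.7(114.65) + 0.5(102.19) = 318.83
Maximum is from combination 6.

318.83 kip·ft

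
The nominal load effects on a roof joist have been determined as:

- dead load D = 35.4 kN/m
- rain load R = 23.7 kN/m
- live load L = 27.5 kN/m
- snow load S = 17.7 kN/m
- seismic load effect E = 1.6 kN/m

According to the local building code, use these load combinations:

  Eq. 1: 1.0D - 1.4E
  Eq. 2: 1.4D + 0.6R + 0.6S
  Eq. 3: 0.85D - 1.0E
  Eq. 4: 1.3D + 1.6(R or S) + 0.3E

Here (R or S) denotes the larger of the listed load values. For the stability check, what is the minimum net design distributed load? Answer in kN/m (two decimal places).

(R or S) → R = 23.7 kN/m.
Eq. 1: 1.0(35.4) - 1.4(1.6) = 35.40 - 2.24 = 33.16
Eq. 2: 1.4(35.4) + 0.6(23.7) + 0.6(17.7) = 49.56 + 14.22 + 10.62 = 74.40
Eq. 3: 0.85(35.4) - 1.0(1.6) = 30.09 - 1.60 = 28.49
Eq. 4: 1.3(35.4) + 1.6(23.7) + 0.3(1.6) = 46.02 + 37.92 + 0.48 = 84.42
Combination 3 gives the minimum: 28.49 kN/m.

28.49 kN/m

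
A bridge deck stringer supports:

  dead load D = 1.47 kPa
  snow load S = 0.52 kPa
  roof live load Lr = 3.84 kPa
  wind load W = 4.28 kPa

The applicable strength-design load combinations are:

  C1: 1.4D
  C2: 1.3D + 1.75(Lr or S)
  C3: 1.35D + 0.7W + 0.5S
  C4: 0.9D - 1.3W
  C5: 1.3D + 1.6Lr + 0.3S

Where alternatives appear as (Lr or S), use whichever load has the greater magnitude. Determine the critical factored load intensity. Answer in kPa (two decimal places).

(Lr or S) → Lr = 3.84 kPa.
C1: 1.4(1.47) = 2.06
C2: 1.3(1.47) + 1.75(3.84) = 1.91 + 6.72 = 8.63
C3: 1.35(1.47) + 0.7(4.28) + 0.5(0.52) = 1.98 + 3.00 + 0.26 = 5.24
C4: 0.9(1.47) - 1.3(4.28) = 1.32 - 5.56 = -4.24
C5: 1.3(1.47) + 1.6(3.84) + 0.3(0.52) = 1.91 + 6.14 + 0.16 = 8.21
Maximum is from combination 2.

8.63 kPa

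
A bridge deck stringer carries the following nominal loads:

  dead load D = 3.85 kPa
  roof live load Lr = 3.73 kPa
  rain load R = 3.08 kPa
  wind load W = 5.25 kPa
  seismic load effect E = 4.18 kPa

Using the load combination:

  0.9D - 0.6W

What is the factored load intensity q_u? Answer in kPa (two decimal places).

0.32 kPa

0.9(3.85) - 0.6(5.25) = 3.47 - 3.15 = 0.32
q_u = 0.32 kPa.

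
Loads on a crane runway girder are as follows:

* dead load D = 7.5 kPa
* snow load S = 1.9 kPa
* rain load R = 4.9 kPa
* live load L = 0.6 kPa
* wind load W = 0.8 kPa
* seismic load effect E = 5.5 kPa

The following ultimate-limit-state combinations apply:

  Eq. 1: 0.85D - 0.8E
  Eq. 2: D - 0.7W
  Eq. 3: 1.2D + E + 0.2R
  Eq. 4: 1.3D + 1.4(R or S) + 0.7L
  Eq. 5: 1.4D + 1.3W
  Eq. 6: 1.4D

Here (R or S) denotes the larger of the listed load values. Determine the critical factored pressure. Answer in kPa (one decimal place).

17.0 kPa

(R or S) → R = 4.9 kPa.
Eq. 1: 0.85(7.5) - 0.8(5.5) = 2.0
Eq. 2: 1.0(7.5) - 0.7(0.8) = 6.9
Eq. 3: 1.2(7.5) + 1.0(5.5) + 0.2(4.9) = 15.5
Eq. 4: 1.3(7.5) + 1.4(4.9) + 0.7(0.6) = 17.0
Eq. 5: 1.4(7.5) + 1.3(0.8) = 11.5
Eq. 6: 1.4(7.5) = 10.5
Maximum is from combination 4.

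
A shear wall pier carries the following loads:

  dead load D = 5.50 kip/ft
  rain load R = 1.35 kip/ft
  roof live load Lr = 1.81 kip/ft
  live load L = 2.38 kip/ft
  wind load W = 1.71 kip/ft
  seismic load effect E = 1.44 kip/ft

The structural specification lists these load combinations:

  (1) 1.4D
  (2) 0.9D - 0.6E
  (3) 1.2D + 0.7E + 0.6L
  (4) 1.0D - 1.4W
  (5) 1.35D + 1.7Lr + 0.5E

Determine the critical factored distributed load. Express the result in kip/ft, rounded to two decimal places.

11.22 kip/ft

(1) 1.4(5.50) = 7.70
(2) 0.9(5.50) - 0.6(1.44) = 4.95 - 0.86 = 4.09
(3) 1.2(5.50) + 0.7(1.44) + 0.6(2.38) = 6.60 + 1.01 + 1.43 = 9.04
(4) 1.0(5.50) - 1.4(1.71) = 5.50 - 2.39 = 3.11
(5) 1.35(5.50) + 1.7(1.81) + 0.5(1.44) = 11.22
Combination 5 governs: w_u = 11.22 kip/ft.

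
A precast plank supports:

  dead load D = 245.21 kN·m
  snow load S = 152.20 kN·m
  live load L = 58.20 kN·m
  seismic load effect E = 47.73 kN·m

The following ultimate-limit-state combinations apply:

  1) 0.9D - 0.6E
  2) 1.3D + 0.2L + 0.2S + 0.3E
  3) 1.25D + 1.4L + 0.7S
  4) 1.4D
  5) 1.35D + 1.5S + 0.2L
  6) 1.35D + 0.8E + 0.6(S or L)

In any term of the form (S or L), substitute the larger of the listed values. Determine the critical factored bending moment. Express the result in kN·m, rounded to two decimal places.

570.97 kN·m

(S or L) → S = 152.20 kN·m.
1) 0.9(245.21) - 0.6(47.73) = 220.69 - 28.64 = 192.05
2) 1.3(245.21) + 0.2(58.20) + 0.2(152.20) + 0.3(47.73) = 318.77 + 11.64 + 30.44 + 14.32 = 375.17
3) 1.25(245.21) + 1.4(58.20) + 0.7(152.20) = 306.51 + 81.48 + 106.54 = 494.53
4) 1.4(245.21) = 343.29
5) 1.35(245.21) + 1.5(152.20) + 0.2(58.20) = 331.03 + 228.30 + 11.64 = 570.97
6) 1.35(245.21) + 0.8(47.73) + 0.6(152.20) = 460.54
Maximum is from combination 5.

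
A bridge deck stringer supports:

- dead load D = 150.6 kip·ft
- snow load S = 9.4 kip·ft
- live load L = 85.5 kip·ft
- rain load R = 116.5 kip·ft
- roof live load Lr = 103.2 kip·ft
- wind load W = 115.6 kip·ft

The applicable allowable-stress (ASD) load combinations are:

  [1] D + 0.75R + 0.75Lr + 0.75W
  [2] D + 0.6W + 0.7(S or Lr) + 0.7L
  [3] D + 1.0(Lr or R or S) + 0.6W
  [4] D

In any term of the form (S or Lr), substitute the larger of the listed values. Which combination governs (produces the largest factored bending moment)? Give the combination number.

Combination 1

(S or Lr) → Lr = 103.2 kip·ft; (Lr or R or S) → R = 116.5 kip·ft.
[1] 1.0(150.6) + 0.75(116.5) + 0.75(103.2) + 0.75(115.6) = 150.60 + 87.38 + 77.40 + 86.70 = 402.08
[2] 1.0(150.6) + 0.6(115.6) + 0.7(103.2) + 0.7(85.5) = 150.60 + 69.36 + 72.24 + 59.85 = 352.05
[3] 1.0(150.6) + 1.0(116.5) + 0.6(115.6) = 150.60 + 116.50 + 69.36 = 336.46
[4] 1.0(150.6) = 150.60
The largest value is 402.08 kip·ft from combination 1.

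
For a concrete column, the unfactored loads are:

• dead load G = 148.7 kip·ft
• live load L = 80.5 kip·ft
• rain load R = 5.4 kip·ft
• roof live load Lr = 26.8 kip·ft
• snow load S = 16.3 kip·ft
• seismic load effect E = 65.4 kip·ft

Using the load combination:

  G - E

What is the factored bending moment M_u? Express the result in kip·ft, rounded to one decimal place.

83.3 kip·ft

1.0(148.7) - 1.0(65.4) = 148.7 - 65.4 = 83.3
M_u = 83.3 kip·ft.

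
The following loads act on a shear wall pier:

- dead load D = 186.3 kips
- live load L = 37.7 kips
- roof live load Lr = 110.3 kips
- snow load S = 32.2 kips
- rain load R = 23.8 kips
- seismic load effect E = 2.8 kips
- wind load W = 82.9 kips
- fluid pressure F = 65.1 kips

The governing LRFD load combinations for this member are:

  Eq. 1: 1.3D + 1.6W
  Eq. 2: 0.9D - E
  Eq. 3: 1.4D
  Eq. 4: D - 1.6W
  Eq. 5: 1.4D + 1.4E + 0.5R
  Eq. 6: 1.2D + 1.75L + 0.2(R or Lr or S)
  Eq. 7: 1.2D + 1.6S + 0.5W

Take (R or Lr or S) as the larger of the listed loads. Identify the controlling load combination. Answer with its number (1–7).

Combination 1

(R or Lr or S) → Lr = 110.3 kips.
Eq. 1: 1.3(186.3) + 1.6(82.9) = 242.19 + 132.64 = 374.83
Eq. 2: 0.9(186.3) - 1.0(2.8) = 167.67 - 2.80 = 164.87
Eq. 3: 1.4(186.3) = 260.82
Eq. 4: 1.0(186.3) - 1.6(82.9) = 186.30 - 132.64 = 53.66
Eq. 5: 1.4(186.3) + 1.4(2.8) + 0.5(23.8) = 260.82 + 3.92 + 11.90 = 276.64
Eq. 6: 1.2(186.3) + 1.75(37.7) + 0.2(110.3) = 223.56 + 65.98 + 22.06 = 311.60
Eq. 7: 1.2(186.3) + 1.6(32.2) + 0.5(82.9) = 223.56 + 51.52 + 41.45 = 316.53
The largest value is 374.83 kips from combination 1.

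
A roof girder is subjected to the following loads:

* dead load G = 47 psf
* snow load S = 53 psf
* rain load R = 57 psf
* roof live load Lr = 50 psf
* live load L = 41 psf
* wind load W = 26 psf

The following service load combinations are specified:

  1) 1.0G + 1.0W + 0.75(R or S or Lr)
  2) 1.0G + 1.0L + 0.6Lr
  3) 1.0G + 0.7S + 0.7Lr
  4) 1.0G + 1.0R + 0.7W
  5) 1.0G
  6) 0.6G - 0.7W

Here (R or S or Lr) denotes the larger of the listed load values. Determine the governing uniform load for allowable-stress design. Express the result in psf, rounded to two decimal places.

(R or S or Lr) → R = 57 psf.
1) 1.0(47) + 1.0(26) + 0.75(57) = 47.00 + 26.00 + 42.75 = 115.75
2) 1.0(47) + 1.0(41) + 0.6(50) = 47.00 + 41.00 + 30.00 = 118.00
3) 1.0(47) + 0.7(53) + 0.7(50) = 47.00 + 37.10 + 35.00 = 119.10
4) 1.0(47) + 1.0(57) + 0.7(26) = 47.00 + 57.00 + 18.20 = 122.20
5) 1.0(47) = 47.00
6) 0.6(47) - 0.7(26) = 28.20 - 18.20 = 10.00
Combination 4 governs: q = 122.20 psf.

122.20 psf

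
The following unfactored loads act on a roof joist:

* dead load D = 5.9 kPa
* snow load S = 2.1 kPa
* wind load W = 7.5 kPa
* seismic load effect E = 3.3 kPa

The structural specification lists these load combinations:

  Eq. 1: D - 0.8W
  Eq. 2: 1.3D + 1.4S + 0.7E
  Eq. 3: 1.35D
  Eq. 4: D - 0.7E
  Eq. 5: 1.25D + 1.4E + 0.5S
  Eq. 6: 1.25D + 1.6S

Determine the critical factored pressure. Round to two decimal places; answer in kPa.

Eq. 1: 1.0(5.9) - 0.8(7.5) = -0.10
Eq. 2: 1.3(5.9) + 1.4(2.1) + 0.7(3.3) = 12.92
Eq. 3: 1.35(5.9) = 7.97
Eq. 4: 1.0(5.9) - 0.7(3.3) = 3.59
Eq. 5: 1.25(5.9) + 1.4(3.3) + 0.5(2.1) = 13.05
Eq. 6: 1.25(5.9) + 1.6(2.1) = 10.74
The controlling combination is 5, giving 13.05 kPa.

13.05 kPa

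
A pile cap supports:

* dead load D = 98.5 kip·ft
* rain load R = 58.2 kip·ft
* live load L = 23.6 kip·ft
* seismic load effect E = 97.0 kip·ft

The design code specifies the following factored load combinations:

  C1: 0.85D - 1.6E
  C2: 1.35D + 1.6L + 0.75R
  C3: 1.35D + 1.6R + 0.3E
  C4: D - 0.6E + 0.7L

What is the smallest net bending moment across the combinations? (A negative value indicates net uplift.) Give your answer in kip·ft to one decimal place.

-71.5 kip·ft

C1: 0.85(98.5) - 1.6(97.0) = -71.5
C2: 1.35(98.5) + 1.6(23.6) + 0.75(58.2) = 214.4
C3: 1.35(98.5) + 1.6(58.2) + 0.3(97.0) = 255.2
C4: 1.0(98.5) - 0.6(97.0) + 0.7(23.6) = 56.8
Combination 1 gives the minimum: -71.5 kip·ft.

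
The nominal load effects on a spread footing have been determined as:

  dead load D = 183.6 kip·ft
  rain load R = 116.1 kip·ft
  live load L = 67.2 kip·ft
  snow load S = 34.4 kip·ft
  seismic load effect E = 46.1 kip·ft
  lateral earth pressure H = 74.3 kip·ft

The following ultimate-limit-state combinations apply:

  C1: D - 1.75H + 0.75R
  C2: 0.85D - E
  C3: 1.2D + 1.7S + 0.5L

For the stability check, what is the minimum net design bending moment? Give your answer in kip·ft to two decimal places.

109.96 kip·ft

C1: 1.0(183.6) - 1.75(74.3) + 0.75(116.1) = 140.65
C2: 0.85(183.6) - 1.0(46.1) = 109.96
C3: 1.2(183.6) + 1.7(34.4) + 0.5(67.2) = 312.40
Combination 2 gives the minimum: 109.96 kip·ft.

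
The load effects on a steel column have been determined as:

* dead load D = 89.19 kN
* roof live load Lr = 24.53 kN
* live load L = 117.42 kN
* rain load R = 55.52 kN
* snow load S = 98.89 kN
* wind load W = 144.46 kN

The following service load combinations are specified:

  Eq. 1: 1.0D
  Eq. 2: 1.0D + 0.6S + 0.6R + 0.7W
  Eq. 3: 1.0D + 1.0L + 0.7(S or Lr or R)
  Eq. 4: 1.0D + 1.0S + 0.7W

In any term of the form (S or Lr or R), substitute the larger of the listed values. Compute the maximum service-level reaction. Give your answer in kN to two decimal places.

(S or Lr or R) → S = 98.89 kN.
Eq. 1: 1.0(89.19) = 89.19
Eq. 2: 1.0(89.19) + 0.6(98.89) + 0.6(55.52) + 0.7(144.46) = 282.96
Eq. 3: 1.0(89.19) + 1.0(117.42) + 0.7(98.89) = 89.19 + 117.42 + 69.22 = 275.83
Eq. 4: 1.0(89.19) + 1.0(98.89) + 0.7(144.46) = 89.19 + 98.89 + 101.12 = 289.20
The controlling combination is 4, giving 289.20 kN.

289.20 kN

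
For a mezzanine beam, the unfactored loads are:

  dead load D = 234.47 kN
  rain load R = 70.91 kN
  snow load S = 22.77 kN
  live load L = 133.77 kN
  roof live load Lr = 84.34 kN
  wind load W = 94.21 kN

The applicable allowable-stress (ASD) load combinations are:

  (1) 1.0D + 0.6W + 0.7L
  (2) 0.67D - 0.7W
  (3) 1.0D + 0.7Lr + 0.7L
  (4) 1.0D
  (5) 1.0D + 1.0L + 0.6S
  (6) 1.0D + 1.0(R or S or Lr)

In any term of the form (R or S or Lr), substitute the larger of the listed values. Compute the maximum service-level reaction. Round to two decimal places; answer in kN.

(R or S or Lr) → Lr = 84.34 kN.
(1) 1.0(234.47) + 0.6(94.21) + 0.7(133.77) = 234.47 + 56.53 + 93.64 = 384.64
(2) 0.67(234.47) - 0.7(94.21) = 91.15
(3) 1.0(234.47) + 0.7(84.34) + 0.7(133.77) = 234.47 + 59.04 + 93.64 = 387.15
(4) 1.0(234.47) = 234.47
(5) 1.0(234.47) + 1.0(133.77) + 0.6(22.77) = 234.47 + 133.77 + 13.66 = 381.90
(6) 1.0(234.47) + 1.0(84.34) = 234.47 + 84.34 = 318.81
The controlling combination is 3, giving 387.15 kN.

387.15 kN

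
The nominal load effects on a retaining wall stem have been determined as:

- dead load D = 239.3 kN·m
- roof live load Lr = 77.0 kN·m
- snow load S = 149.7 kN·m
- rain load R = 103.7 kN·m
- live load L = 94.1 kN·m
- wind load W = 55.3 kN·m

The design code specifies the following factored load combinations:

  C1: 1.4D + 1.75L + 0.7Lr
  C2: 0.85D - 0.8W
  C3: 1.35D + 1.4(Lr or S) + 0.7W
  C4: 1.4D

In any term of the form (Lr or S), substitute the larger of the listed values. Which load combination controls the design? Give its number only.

(Lr or S) → S = 149.7 kN·m.
C1: 1.4(239.3) + 1.75(94.1) + 0.7(77.0) = 553.6
C2: 0.85(239.3) - 0.8(55.3) = 159.2
C3: 1.35(239.3) + 1.4(149.7) + 0.7(55.3) = 571.3
C4: 1.4(239.3) = 335.0
The largest value is 571.3 kN·m from combination 3.

Combination 3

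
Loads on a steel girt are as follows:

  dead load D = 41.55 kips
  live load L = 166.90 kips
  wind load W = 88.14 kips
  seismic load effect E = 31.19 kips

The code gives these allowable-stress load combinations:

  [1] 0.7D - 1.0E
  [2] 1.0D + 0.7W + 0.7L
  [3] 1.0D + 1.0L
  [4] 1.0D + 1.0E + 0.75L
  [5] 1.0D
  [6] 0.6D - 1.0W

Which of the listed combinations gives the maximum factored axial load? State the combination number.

[1] 0.7(41.55) - 1.0(31.19) = -2.11
[2] 1.0(41.55) + 0.7(88.14) + 0.7(166.90) = 220.08
[3] 1.0(41.55) + 1.0(166.90) = 208.45
[4] 1.0(41.55) + 1.0(31.19) + 0.75(166.90) = 197.92
[5] 1.0(41.55) = 41.55
[6] 0.6(41.55) - 1.0(88.14) = -63.21
The largest value is 220.08 kips from combination 2.

Combination 2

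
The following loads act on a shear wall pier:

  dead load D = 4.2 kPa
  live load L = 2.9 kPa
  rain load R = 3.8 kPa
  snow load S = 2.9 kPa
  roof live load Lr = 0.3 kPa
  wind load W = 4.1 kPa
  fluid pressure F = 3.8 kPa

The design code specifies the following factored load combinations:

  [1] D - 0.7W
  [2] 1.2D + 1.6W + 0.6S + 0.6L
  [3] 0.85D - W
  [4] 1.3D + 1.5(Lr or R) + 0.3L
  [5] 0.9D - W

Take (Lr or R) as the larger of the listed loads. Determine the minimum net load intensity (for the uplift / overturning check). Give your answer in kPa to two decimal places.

(Lr or R) → R = 3.8 kPa.
[1] 1.0(4.2) - 0.7(4.1) = 1.33
[2] 1.2(4.2) + 1.6(4.1) + 0.6(2.9) + 0.6(2.9) = 15.08
[3] 0.85(4.2) - 1.0(4.1) = -0.53
[4] 1.3(4.2) + 1.5(3.8) + 0.3(2.9) = 12.03
[5] 0.9(4.2) - 1.0(4.1) = -0.32
Combination 3 gives the minimum: -0.53 kPa.

-0.53 kPa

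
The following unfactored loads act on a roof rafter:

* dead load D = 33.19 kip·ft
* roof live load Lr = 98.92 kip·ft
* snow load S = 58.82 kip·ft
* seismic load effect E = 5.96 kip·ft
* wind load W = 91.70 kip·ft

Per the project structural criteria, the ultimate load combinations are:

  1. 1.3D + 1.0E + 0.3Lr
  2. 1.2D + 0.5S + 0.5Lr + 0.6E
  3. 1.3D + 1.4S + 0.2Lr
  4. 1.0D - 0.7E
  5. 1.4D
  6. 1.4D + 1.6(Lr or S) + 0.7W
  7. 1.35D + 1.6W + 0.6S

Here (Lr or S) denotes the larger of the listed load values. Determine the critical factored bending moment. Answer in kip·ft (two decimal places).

(Lr or S) → Lr = 98.92 kip·ft.
1. 1.3(33.19) + 1.0(5.96) + 0.3(98.92) = 78.78
2. 1.2(33.19) + 0.5(58.82) + 0.5(98.92) + 0.6(5.96) = 122.27
3. 1.3(33.19) + 1.4(58.82) + 0.2(98.92) = 43.15 + 82.35 + 19.78 = 145.28
4. 1.0(33.19) - 0.7(5.96) = 33.19 - 4.17 = 29.02
5. 1.4(33.19) = 46.47
6. 1.4(33.19) + 1.6(98.92) + 0.7(91.70) = 46.47 + 158.27 + 64.19 = 268.93
7. 1.35(33.19) + 1.6(91.70) + 0.6(58.82) = 44.81 + 146.72 + 35.29 = 226.82
Combination 6 governs: M_u = 268.93 kip·ft.

268.93 kip·ft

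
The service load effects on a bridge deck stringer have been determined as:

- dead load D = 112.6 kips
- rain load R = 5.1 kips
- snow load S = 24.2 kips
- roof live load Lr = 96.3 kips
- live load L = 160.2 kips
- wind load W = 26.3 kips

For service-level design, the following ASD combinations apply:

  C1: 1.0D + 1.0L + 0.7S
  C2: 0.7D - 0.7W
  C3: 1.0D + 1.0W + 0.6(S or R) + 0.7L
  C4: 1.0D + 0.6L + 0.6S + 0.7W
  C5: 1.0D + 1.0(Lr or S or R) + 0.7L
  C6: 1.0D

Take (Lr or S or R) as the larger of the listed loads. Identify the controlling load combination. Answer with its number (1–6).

Combination 5

(S or R) → S = 24.2 kips; (Lr or S or R) → Lr = 96.3 kips.
C1: 1.0(112.6) + 1.0(160.2) + 0.7(24.2) = 289.7
C2: 0.7(112.6) - 0.7(26.3) = 60.4
C3: 1.0(112.6) + 1.0(26.3) + 0.6(24.2) + 0.7(160.2) = 265.6
C4: 1.0(112.6) + 0.6(160.2) + 0.6(24.2) + 0.7(26.3) = 241.7
C5: 1.0(112.6) + 1.0(96.3) + 0.7(160.2) = 321.0
C6: 1.0(112.6) = 112.6
The largest value is 321.0 kips from combination 5.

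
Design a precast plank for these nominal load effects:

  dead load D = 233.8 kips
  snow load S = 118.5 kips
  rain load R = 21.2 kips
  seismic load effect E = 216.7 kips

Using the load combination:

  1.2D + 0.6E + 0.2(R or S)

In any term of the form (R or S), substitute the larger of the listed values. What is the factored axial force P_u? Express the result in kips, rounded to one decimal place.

(R or S) → S = 118.5 kips.
1.2(233.8) + 0.6(216.7) + 0.2(118.5) = 280.6 + 130.0 + 23.7 = 434.3
P_u = 434.3 kips.

434.3 kips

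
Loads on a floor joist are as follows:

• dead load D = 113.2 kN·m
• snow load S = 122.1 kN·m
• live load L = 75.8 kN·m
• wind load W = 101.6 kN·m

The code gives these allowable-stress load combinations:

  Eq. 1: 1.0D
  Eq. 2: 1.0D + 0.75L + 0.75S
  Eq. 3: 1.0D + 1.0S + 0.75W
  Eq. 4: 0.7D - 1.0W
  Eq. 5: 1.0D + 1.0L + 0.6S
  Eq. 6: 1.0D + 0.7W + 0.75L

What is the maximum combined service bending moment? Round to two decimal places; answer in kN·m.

311.50 kN·m

Eq. 1: 1.0(113.2) = 113.20
Eq. 2: 1.0(113.2) + 0.75(75.8) + 0.75(122.1) = 113.20 + 56.85 + 91.58 = 261.63
Eq. 3: 1.0(113.2) + 1.0(122.1) + 0.75(101.6) = 113.20 + 122.10 + 76.20 = 311.50
Eq. 4: 0.7(113.2) - 1.0(101.6) = 79.24 - 101.60 = -22.36
Eq. 5: 1.0(113.2) + 1.0(75.8) + 0.6(122.1) = 113.20 + 75.80 + 73.26 = 262.26
Eq. 6: 1.0(113.2) + 0.7(101.6) + 0.75(75.8) = 113.20 + 71.12 + 56.85 = 241.17
The controlling combination is 3, giving 311.50 kN·m.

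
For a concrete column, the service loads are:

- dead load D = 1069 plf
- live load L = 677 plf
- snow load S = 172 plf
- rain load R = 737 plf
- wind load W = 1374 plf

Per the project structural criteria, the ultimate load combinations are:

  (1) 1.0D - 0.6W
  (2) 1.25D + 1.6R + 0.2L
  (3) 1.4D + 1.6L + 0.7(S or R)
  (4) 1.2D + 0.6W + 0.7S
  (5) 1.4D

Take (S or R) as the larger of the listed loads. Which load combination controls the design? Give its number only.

Combination 3

(S or R) → R = 737 plf.
(1) 1.0(1069) - 0.6(1374) = 244.6
(2) 1.25(1069) + 1.6(737) + 0.2(677) = 2650.9
(3) 1.4(1069) + 1.6(677) + 0.7(737) = 3095.7
(4) 1.2(1069) + 0.6(1374) + 0.7(172) = 2227.6
(5) 1.4(1069) = 1496.6
The largest value is 3095.7 plf from combination 3.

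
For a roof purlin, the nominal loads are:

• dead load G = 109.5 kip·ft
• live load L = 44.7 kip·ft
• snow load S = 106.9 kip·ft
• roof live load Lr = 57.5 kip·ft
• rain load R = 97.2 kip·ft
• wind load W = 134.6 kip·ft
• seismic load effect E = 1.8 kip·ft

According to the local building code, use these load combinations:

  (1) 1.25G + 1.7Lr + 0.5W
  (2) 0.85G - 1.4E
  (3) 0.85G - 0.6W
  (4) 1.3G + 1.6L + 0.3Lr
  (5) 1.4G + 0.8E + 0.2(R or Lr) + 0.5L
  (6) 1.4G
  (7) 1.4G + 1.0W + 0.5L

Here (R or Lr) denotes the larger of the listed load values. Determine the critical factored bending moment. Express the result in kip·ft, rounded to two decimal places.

310.25 kip·ft

(R or Lr) → R = 97.2 kip·ft.
(1) 1.25(109.5) + 1.7(57.5) + 0.5(134.6) = 136.88 + 97.75 + 67.30 = 301.93
(2) 0.85(109.5) - 1.4(1.8) = 93.08 - 2.52 = 90.56
(3) 0.85(109.5) - 0.6(134.6) = 93.08 - 80.76 = 12.32
(4) 1.3(109.5) + 1.6(44.7) + 0.3(57.5) = 142.35 + 71.52 + 17.25 = 231.12
(5) 1.4(109.5) + 0.8(1.8) + 0.2(97.2) + 0.5(44.7) = 153.30 + 1.44 + 19.44 + 22.35 = 196.53
(6) 1.4(109.5) = 153.30
(7) 1.4(109.5) + 1.0(134.6) + 0.5(44.7) = 153.30 + 134.60 + 22.35 = 310.25
Maximum is from combination 7.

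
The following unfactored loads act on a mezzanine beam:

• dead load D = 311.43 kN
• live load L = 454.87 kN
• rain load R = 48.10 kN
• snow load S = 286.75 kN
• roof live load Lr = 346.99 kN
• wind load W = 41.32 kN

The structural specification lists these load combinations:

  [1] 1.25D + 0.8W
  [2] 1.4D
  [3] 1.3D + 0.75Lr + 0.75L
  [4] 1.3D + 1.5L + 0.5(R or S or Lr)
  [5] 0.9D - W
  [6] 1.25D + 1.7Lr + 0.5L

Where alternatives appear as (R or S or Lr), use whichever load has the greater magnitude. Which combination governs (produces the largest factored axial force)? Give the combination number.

Combination 4

(R or S or Lr) → Lr = 346.99 kN.
[1] 1.25(311.43) + 0.8(41.32) = 422.34
[2] 1.4(311.43) = 436.00
[3] 1.3(311.43) + 0.75(346.99) + 0.75(454.87) = 1006.25
[4] 1.3(311.43) + 1.5(454.87) + 0.5(346.99) = 1260.66
[5] 0.9(311.43) - 1.0(41.32) = 238.97
[6] 1.25(311.43) + 1.7(346.99) + 0.5(454.87) = 1206.61
The largest value is 1260.66 kN from combination 4.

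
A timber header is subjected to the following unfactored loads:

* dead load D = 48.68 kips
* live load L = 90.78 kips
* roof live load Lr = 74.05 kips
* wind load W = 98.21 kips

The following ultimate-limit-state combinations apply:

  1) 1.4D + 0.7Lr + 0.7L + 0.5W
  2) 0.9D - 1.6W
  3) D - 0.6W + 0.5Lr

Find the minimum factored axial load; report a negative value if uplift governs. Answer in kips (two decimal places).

1) 1.4(48.68) + 0.7(74.05) + 0.7(90.78) + 0.5(98.21) = 232.64
2) 0.9(48.68) - 1.6(98.21) = -113.32
3) 1.0(48.68) - 0.6(98.21) + 0.5(74.05) = 48.68 - 58.93 + 37.03 = 26.78
Combination 2 gives the minimum: -113.32 kips.

-113.32 kips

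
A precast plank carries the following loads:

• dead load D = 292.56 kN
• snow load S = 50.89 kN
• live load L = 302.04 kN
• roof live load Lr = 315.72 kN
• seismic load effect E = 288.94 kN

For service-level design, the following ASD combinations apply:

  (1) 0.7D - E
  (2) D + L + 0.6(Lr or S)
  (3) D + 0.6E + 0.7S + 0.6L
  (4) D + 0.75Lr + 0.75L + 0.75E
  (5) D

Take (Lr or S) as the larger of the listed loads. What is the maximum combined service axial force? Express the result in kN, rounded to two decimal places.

972.59 kN

(Lr or S) → Lr = 315.72 kN.
(1) 0.7(292.56) - 1.0(288.94) = -84.15
(2) 1.0(292.56) + 1.0(302.04) + 0.6(315.72) = 784.03
(3) 1.0(292.56) + 0.6(288.94) + 0.7(50.89) + 0.6(302.04) = 682.77
(4) 1.0(292.56) + 0.75(315.72) + 0.75(302.04) + 0.75(288.94) = 972.59
(5) 1.0(292.56) = 292.56
The controlling combination is 4, giving 972.59 kN.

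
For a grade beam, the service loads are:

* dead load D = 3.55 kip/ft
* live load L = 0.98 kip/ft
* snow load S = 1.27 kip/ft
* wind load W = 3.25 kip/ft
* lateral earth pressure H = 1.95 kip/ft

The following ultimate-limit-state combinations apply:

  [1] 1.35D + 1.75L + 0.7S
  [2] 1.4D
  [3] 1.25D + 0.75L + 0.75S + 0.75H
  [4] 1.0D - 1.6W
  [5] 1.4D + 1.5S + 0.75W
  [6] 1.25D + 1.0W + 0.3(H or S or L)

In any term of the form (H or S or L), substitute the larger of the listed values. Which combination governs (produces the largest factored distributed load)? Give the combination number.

Combination 5

(H or S or L) → H = 1.95 kip/ft.
[1] 1.35(3.55) + 1.75(0.98) + 0.7(1.27) = 4.79 + 1.72 + 0.89 = 7.40
[2] 1.4(3.55) = 4.97
[3] 1.25(3.55) + 0.75(0.98) + 0.75(1.27) + 0.75(1.95) = 4.44 + 0.74 + 0.95 + 1.46 = 7.59
[4] 1.0(3.55) - 1.6(3.25) = 3.55 - 5.20 = -1.65
[5] 1.4(3.55) + 1.5(1.27) + 0.75(3.25) = 9.31
[6] 1.25(3.55) + 1.0(3.25) + 0.3(1.95) = 8.27
The largest value is 9.31 kip/ft from combination 5.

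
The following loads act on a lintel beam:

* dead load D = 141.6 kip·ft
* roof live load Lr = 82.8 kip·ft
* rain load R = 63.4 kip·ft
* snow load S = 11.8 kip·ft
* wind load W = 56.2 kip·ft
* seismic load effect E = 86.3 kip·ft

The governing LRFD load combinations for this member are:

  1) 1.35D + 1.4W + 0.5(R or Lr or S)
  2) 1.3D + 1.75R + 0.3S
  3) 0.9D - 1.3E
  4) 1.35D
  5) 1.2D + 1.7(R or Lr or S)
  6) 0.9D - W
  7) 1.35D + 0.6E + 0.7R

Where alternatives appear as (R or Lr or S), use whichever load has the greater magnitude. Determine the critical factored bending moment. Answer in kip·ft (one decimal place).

311.2 kip·ft

(R or Lr or S) → Lr = 82.8 kip·ft.
1) 1.35(141.6) + 1.4(56.2) + 0.5(82.8) = 311.2
2) 1.3(141.6) + 1.75(63.4) + 0.3(11.8) = 184.1 + 111.0 + 3.5 = 298.6
3) 0.9(141.6) - 1.3(86.3) = 15.3
4) 1.35(141.6) = 191.2
5) 1.2(141.6) + 1.7(82.8) = 169.9 + 140.8 = 310.7
6) 0.9(141.6) - 1.0(56.2) = 127.4 - 56.2 = 71.2
7) 1.35(141.6) + 0.6(86.3) + 0.7(63.4) = 287.3
Maximum is from combination 1.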